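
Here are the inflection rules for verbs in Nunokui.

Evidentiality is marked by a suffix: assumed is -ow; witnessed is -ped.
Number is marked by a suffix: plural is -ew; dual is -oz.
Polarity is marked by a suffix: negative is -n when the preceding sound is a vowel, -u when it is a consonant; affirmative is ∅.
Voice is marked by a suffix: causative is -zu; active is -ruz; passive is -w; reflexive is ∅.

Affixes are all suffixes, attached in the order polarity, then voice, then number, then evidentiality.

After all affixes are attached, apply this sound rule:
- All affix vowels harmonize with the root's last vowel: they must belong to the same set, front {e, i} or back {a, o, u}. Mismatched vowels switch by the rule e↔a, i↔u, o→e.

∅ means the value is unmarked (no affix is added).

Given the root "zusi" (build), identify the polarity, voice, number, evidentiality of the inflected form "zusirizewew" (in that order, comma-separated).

Segment: zusi-ruz-ew-ow.
polarity: ∅ → affirmative.
voice: -ruz → active.
number: -ew → plural.
evidentiality: -ow → assumed.

affirmative, active, plural, assumed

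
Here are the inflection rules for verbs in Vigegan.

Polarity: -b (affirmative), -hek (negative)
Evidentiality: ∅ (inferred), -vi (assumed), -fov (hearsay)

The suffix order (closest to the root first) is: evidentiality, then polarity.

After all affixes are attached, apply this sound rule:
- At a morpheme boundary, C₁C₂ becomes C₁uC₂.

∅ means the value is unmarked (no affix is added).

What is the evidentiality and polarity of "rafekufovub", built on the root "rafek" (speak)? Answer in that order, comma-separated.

Segment: rafek-fov-b.
evidentiality: -fov → hearsay.
polarity: -b → affirmative.

hearsay, affirmative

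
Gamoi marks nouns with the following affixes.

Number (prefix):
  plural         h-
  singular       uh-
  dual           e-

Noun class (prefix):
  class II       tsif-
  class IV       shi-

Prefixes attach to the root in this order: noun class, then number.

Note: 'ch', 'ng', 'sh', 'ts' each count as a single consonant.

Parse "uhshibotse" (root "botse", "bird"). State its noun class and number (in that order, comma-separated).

Segment: uh-shi-botse.
noun class: shi- → class IV.
number: uh- → singular.

class IV, singular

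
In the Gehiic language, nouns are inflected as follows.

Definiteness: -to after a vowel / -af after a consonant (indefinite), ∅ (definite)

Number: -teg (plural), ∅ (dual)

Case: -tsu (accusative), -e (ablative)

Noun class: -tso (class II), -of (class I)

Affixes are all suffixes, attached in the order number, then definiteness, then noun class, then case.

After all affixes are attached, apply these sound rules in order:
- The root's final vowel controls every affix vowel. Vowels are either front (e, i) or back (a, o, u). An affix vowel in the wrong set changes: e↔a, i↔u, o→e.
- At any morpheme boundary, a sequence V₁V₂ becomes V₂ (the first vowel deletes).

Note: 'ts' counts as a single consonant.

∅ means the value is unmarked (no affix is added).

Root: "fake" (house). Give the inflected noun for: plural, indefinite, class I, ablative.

faketegefefe

Attach number plural -teg → faketeg.
Attach definiteness indefinite -af (after consonant 'g') → faketegaf.
Attach noun class class I -of → faketegafof.
Attach case ablative -e → faketegafofe.
Apply vowel harmony: faketegafofe → faketegefefe.
Vowel deletion: no change.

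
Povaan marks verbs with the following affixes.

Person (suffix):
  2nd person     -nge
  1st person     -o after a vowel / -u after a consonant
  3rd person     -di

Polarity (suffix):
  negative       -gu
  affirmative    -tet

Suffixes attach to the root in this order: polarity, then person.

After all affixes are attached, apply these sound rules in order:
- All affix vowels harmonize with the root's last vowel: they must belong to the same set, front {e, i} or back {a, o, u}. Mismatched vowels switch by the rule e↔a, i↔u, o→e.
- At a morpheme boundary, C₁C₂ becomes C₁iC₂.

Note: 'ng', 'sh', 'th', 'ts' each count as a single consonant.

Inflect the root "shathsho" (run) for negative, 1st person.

shathshoguo

Attach polarity negative -gu → shathshogu.
Attach person 1st person -o (after vowel 'u') → shathshoguo.
Vowel harmony: no change.
Epenthesis: no change.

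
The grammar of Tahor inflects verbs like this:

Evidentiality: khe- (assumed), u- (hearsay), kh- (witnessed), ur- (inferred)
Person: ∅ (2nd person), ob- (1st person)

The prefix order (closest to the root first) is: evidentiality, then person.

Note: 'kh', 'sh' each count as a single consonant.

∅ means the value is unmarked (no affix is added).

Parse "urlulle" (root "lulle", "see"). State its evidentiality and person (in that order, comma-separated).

Segment: ur-lulle.
evidentiality: ur- → inferred.
person: ∅ → 2nd person.

inferred, 2nd person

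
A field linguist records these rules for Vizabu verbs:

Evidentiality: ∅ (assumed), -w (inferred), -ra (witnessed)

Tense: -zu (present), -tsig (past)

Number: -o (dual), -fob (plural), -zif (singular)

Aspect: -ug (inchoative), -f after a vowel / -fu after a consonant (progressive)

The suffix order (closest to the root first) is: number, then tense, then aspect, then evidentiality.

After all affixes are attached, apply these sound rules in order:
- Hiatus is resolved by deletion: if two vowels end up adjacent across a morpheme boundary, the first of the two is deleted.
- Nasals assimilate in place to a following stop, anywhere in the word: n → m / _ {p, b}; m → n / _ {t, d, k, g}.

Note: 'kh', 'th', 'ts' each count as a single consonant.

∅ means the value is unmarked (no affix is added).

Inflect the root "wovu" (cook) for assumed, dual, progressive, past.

wovotsigfu

Attach number dual -o → wovuo.
Attach tense past -tsig → wovuotsig.
Attach aspect progressive -fu (after consonant 'g') → wovuotsigfu.
evidentiality = assumed: zero marking, form stays wovuotsigfu.
Apply vowel deletion: wovuotsigfu → wovotsigfu.
Nasal assimilation: no change.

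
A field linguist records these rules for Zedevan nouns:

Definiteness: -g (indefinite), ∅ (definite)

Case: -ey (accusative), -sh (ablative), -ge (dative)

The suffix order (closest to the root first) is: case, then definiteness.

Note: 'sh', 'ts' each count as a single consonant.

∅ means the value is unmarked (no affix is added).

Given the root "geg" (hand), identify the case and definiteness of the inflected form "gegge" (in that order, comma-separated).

Segment: geg-ge.
case: -ge → dative.
definiteness: ∅ → definite.

dative, definite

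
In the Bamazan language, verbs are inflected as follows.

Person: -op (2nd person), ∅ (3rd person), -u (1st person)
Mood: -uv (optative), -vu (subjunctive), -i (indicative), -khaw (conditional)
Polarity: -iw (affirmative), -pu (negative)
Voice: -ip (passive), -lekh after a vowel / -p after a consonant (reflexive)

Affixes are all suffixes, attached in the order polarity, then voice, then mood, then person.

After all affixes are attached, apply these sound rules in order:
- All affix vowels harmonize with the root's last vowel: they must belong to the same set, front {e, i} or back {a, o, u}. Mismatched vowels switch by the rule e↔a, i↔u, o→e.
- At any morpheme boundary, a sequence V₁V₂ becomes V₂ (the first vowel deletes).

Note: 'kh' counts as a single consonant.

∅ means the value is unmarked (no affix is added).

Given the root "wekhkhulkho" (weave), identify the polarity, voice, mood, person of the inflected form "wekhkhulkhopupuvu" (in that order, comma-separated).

negative, passive, optative, 1st person

Segment: wekhkhulkho-pu-ip-uv-u.
polarity: -pu → negative.
voice: -ip → passive.
mood: -uv → optative.
person: -u → 1st person.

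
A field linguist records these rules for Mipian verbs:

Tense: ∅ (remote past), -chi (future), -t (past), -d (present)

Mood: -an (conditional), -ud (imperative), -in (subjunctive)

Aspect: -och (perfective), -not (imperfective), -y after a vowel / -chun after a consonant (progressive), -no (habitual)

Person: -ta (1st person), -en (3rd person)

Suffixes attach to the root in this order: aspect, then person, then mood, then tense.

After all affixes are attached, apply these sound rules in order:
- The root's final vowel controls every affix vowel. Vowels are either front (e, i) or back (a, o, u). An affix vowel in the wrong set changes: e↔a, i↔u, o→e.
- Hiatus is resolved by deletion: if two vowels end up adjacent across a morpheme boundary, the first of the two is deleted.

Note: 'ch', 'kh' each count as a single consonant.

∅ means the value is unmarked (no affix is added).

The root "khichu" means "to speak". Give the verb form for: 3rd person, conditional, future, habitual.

Attach aspect habitual -no → khichuno.
Attach person 3rd person -en → khichunoen.
Attach mood conditional -an → khichunoenan.
Attach tense future -chi → khichunoenanchi.
Apply vowel harmony: khichunoenanchi → khichunoananchu.
Apply vowel deletion: khichunoananchu → khichunananchu.

khichunananchu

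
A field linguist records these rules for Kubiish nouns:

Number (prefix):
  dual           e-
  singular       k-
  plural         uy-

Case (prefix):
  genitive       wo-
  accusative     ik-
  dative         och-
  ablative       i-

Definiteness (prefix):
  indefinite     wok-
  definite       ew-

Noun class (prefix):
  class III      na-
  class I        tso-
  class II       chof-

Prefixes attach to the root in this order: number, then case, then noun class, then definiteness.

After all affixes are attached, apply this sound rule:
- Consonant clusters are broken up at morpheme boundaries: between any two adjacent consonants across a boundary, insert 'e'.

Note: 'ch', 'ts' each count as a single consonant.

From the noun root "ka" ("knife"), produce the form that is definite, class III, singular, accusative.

ewenaikekeka

Attach number singular k- → kka.
Attach case accusative ik- → ikkka.
Attach noun class class III na- → naikkka.
Attach definiteness definite ew- → ewnaikkka.
Apply epenthesis: ewnaikkka → ewenaikekeka.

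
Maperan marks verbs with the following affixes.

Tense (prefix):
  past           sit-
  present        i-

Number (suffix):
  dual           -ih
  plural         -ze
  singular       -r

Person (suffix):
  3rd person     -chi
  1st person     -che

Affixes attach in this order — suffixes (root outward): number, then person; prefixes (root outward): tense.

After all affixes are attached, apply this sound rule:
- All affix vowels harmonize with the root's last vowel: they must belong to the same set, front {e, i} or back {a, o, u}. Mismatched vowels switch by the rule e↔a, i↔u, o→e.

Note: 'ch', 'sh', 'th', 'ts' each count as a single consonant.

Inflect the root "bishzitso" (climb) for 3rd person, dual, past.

Attach number dual -ih → bishzitsoih.
Attach person 3rd person -chi → bishzitsoihchi.
Attach tense past sit- → sitbishzitsoihchi.
Apply vowel harmony: sitbishzitsoihchi → sutbishzitsouhchu.

sutbishzitsouhchu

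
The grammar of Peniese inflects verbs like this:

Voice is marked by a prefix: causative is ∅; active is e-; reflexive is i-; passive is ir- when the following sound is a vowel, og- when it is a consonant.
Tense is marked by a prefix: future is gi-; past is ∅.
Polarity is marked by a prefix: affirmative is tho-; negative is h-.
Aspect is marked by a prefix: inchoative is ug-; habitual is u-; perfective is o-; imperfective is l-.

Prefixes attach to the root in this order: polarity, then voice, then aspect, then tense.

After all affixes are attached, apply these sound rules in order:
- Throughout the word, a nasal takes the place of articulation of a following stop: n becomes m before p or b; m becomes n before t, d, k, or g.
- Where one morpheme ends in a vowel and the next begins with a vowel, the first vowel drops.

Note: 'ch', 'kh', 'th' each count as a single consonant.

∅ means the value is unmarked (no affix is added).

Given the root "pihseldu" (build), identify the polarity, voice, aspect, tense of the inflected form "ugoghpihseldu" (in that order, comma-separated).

negative, passive, inchoative, past

Segment: ug-og-h-pihseldu.
polarity: h- → negative.
voice: ir/og- → passive.
aspect: ug- → inchoative.
tense: ∅ → past.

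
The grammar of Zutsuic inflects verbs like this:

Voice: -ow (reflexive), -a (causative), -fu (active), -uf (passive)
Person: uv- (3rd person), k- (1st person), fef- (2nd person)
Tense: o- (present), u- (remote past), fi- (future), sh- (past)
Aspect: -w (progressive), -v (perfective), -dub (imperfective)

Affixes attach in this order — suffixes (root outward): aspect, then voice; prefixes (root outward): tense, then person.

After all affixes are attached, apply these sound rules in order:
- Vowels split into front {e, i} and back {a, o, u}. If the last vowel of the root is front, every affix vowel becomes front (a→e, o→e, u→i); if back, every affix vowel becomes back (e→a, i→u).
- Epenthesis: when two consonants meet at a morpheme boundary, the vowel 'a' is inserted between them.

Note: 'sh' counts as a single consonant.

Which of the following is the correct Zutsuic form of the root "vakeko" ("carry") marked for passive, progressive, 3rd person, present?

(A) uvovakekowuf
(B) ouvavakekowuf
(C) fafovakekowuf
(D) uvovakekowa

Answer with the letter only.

Attach aspect progressive -w → vakekow.
Attach tense present o- → ovakekow.
Attach person 3rd person uv- → uvovakekow.
Attach voice passive -uf → uvovakekowuf.
Vowel harmony: no change.
Epenthesis: no change.
So the correct form is uvovakekowuf, option (A).
(B) ouvavakekowuf is wrong: it has the affixes in the wrong order.
(C) fafovakekowuf is wrong: it uses 2nd person instead of 3rd person for person.
(D) uvovakekowa is wrong: it uses causative instead of passive for voice.

A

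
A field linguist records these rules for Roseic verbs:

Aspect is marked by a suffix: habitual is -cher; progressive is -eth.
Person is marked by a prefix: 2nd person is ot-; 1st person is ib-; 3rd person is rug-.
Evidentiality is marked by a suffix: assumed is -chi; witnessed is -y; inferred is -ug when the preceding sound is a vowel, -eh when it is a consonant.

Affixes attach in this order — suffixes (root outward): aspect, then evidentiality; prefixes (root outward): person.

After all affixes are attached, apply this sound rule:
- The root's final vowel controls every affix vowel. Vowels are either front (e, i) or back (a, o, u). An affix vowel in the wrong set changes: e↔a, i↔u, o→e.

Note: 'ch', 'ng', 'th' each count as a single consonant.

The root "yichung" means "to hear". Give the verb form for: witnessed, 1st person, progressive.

Attach aspect progressive -eth → yichungeth.
Attach evidentiality witnessed -y → yichungethy.
Attach person 1st person ib- → ibyichungethy.
Apply vowel harmony: ibyichungethy → ubyichungathy.

ubyichungathy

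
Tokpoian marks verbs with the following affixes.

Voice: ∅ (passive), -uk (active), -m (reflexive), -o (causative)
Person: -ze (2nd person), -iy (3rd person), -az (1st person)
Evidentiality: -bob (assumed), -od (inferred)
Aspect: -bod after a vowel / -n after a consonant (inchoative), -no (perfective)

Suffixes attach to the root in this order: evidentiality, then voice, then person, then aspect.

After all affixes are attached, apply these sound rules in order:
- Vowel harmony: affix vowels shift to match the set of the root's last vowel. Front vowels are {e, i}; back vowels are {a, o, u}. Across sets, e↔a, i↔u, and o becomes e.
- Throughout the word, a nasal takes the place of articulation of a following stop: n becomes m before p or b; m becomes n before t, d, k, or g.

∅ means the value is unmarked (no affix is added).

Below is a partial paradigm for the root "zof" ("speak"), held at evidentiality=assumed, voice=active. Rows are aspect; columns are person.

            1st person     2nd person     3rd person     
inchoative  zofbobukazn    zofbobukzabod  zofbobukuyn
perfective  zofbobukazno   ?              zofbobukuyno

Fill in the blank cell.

Attach evidentiality assumed -bob → zofbob.
Attach voice active -uk → zofbobuk.
Attach person 2nd person -ze → zofbobukze.
Attach aspect perfective -no → zofbobukzeno.
Apply vowel harmony: zofbobukzeno → zofbobukzano.
Nasal assimilation: no change.

zofbobukzano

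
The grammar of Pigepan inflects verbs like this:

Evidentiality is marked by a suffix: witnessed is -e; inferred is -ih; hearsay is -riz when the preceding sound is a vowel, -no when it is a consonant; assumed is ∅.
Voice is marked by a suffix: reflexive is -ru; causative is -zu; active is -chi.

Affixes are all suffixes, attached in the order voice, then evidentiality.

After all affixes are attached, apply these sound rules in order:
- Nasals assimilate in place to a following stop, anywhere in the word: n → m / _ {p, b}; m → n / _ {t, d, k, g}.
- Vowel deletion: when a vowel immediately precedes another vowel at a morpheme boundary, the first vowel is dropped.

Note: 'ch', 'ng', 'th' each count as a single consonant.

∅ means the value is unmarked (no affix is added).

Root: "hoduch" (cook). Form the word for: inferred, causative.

hoduchzih

Attach voice causative -zu → hoduchzu.
Attach evidentiality inferred -ih → hoduchzuih.
Nasal assimilation: no change.
Apply vowel deletion: hoduchzuih → hoduchzih.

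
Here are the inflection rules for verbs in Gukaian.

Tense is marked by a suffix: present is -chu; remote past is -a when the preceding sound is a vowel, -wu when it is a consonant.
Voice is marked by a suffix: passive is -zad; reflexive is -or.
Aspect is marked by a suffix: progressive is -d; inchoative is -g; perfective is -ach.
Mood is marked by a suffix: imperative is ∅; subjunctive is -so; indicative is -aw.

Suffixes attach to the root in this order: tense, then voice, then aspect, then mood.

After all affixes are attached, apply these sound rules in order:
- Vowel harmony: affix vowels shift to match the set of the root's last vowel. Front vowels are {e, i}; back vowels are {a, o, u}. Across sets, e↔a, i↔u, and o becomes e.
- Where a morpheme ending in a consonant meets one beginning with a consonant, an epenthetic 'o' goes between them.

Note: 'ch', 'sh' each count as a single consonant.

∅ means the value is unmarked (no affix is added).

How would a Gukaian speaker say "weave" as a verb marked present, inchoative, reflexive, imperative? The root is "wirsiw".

Attach tense present -chu → wirsiwchu.
Attach voice reflexive -or → wirsiwchuor.
Attach aspect inchoative -g → wirsiwchuorg.
mood = imperative: zero marking, form stays wirsiwchuorg.
Apply vowel harmony: wirsiwchuorg → wirsiwchierg.
Apply epenthesis: wirsiwchierg → wirsiwochierog.

wirsiwochierog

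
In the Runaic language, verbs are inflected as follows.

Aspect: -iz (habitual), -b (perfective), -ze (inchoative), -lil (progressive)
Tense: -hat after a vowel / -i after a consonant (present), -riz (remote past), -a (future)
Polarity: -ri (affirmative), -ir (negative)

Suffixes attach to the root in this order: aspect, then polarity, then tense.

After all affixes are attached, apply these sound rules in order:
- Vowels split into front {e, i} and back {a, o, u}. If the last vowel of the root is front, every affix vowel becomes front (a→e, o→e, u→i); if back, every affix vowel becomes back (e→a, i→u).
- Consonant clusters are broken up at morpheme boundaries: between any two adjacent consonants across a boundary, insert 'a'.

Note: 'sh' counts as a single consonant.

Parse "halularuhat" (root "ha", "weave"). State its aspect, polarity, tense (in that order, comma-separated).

progressive, affirmative, present

Segment: ha-lil-ri-hat.
aspect: -lil → progressive.
polarity: -ri → affirmative.
tense: -hat/i → present.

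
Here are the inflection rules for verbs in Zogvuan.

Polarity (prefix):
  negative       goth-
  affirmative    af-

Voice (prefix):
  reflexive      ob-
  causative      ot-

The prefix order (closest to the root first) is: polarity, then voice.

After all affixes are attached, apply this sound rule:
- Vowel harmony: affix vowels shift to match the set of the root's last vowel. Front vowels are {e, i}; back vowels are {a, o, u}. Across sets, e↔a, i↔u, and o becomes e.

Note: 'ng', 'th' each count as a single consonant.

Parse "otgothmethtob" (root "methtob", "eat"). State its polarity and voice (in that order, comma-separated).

negative, causative

Segment: ot-goth-methtob.
polarity: goth- → negative.
voice: ot- → causative.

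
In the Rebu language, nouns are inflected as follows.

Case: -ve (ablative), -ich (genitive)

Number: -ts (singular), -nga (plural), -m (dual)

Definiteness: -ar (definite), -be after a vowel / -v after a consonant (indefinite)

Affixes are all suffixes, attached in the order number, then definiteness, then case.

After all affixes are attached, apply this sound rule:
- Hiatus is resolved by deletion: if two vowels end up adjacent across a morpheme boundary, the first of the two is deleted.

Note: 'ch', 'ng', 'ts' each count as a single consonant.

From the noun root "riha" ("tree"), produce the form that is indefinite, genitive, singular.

rihatsvich

Attach number singular -ts → rihats.
Attach definiteness indefinite -v (after consonant 'ts') → rihatsv.
Attach case genitive -ich → rihatsvich.
Vowel deletion: no change.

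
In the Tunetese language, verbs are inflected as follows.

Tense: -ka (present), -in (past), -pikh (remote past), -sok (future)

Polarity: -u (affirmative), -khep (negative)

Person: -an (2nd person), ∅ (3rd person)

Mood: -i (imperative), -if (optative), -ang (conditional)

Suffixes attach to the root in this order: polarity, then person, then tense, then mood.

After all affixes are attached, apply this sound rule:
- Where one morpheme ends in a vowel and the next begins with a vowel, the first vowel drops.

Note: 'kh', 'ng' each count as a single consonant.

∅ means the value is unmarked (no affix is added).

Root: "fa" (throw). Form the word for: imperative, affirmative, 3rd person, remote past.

fupikhi

Attach polarity affirmative -u → fau.
person = 3rd person: zero marking, form stays fau.
Attach tense remote past -pikh → faupikh.
Attach mood imperative -i → faupikhi.
Apply vowel deletion: faupikhi → fupikhi.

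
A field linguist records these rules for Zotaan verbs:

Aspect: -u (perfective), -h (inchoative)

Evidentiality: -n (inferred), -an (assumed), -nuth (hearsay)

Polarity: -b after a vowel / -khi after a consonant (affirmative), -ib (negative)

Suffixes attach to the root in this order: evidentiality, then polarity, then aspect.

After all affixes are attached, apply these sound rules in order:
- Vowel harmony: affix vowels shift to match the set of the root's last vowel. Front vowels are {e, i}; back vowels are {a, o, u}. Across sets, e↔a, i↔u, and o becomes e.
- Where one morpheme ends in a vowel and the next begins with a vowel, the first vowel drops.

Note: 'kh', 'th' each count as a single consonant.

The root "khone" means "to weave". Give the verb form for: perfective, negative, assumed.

khonenibi

Attach evidentiality assumed -an → khonean.
Attach polarity negative -ib → khoneanib.
Attach aspect perfective -u → khoneanibu.
Apply vowel harmony: khoneanibu → khoneenibi.
Apply vowel deletion: khoneenibi → khonenibi.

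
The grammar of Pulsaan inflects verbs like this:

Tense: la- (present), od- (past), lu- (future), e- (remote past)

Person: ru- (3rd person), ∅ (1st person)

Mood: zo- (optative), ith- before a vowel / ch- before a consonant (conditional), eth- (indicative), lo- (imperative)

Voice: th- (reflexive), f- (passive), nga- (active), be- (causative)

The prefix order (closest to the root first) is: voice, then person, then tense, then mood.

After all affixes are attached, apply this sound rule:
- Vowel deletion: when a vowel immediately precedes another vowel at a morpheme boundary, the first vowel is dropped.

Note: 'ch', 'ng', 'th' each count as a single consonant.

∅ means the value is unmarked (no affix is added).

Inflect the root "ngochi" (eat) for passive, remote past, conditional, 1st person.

Attach voice passive f- → fngochi.
person = 1st person: zero marking, form stays fngochi.
Attach tense remote past e- → efngochi.
Attach mood conditional ith- (before vowel 'e') → ithefngochi.
Vowel deletion: no change.

ithefngochi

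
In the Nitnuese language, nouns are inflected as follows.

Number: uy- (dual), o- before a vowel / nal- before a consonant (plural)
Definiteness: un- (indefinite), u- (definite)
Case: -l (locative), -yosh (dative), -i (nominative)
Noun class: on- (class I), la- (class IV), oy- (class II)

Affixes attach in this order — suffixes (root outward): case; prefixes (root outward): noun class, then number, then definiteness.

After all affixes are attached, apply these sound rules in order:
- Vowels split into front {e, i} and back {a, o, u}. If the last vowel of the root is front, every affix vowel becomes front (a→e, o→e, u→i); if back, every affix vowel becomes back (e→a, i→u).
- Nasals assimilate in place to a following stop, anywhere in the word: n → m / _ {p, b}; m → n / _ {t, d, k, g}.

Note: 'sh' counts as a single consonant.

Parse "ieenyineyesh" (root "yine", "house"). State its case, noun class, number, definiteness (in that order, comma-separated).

Segment: u-o-on-yine-yosh.
case: -yosh → dative.
noun class: on- → class I.
number: o/nal- → plural.
definiteness: u- → definite.

dative, class I, plural, definite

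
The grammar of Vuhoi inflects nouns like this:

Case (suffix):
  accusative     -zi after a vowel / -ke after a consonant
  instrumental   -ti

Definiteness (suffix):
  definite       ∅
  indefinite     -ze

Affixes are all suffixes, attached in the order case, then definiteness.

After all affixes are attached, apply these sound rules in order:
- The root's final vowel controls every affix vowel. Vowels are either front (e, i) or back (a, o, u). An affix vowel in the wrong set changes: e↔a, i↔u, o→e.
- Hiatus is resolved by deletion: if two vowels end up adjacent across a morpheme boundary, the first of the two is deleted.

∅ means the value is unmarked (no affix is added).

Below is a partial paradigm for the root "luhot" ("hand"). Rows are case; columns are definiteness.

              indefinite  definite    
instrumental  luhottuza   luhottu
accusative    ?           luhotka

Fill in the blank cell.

Attach case accusative -ke (after consonant 't') → luhotke.
Attach definiteness indefinite -ze → luhotkeze.
Apply vowel harmony: luhotkeze → luhotkaza.
Vowel deletion: no change.

luhotkaza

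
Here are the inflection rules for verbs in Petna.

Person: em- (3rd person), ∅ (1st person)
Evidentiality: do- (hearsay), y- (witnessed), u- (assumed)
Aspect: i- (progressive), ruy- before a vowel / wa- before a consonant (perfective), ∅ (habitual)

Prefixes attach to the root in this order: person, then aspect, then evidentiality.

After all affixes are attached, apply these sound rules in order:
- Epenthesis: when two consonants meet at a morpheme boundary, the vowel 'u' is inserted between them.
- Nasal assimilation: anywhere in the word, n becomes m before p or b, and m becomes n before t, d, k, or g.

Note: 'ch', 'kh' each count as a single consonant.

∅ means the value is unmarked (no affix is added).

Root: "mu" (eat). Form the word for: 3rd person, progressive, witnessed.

yiemumu

Attach person 3rd person em- → emmu.
Attach aspect progressive i- → iemmu.
Attach evidentiality witnessed y- → yiemmu.
Apply epenthesis: yiemmu → yiemumu.
Nasal assimilation: no change.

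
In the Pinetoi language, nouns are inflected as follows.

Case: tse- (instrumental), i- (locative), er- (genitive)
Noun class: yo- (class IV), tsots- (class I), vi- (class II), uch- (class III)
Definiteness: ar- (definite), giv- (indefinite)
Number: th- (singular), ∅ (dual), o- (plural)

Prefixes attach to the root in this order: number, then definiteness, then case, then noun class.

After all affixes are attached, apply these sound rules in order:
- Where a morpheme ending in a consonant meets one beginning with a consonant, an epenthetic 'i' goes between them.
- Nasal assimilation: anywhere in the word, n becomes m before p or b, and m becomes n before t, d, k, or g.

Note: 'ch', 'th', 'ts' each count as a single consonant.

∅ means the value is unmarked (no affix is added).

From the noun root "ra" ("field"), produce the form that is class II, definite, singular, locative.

Attach number singular th- → thra.
Attach definiteness definite ar- → arthra.
Attach case locative i- → iarthra.
Attach noun class class II vi- → viiarthra.
Apply epenthesis: viiarthra → viiarithira.
Nasal assimilation: no change.

viiarithira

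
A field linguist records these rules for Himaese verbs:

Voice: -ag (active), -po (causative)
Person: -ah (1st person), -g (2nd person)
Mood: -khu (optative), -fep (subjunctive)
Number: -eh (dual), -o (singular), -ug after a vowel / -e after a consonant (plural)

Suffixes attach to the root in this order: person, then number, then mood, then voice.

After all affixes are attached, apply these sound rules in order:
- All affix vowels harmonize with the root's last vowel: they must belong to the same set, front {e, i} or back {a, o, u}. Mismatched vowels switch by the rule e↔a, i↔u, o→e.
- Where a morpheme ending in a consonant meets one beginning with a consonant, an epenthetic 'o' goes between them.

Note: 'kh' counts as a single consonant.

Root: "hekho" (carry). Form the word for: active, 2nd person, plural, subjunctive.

Attach person 2nd person -g → hekhog.
Attach number plural -e (after consonant 'g') → hekhoge.
Attach mood subjunctive -fep → hekhogefep.
Attach voice active -ag → hekhogefepag.
Apply vowel harmony: hekhogefepag → hekhogafapag.
Epenthesis: no change.

hekhogafapag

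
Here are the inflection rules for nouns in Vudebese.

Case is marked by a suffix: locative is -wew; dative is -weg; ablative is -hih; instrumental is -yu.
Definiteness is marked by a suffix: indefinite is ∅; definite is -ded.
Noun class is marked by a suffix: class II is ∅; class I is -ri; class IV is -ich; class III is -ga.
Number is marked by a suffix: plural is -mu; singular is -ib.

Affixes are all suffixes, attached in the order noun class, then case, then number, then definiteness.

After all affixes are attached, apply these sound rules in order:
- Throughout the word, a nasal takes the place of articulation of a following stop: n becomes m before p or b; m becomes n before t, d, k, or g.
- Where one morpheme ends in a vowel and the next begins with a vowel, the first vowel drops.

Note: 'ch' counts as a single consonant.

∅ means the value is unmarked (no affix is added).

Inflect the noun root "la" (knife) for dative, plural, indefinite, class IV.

lichwegmu

Attach noun class class IV -ich → laich.
Attach case dative -weg → laichweg.
Attach number plural -mu → laichwegmu.
definiteness = indefinite: zero marking, form stays laichwegmu.
Nasal assimilation: no change.
Apply vowel deletion: laichwegmu → lichwegmu.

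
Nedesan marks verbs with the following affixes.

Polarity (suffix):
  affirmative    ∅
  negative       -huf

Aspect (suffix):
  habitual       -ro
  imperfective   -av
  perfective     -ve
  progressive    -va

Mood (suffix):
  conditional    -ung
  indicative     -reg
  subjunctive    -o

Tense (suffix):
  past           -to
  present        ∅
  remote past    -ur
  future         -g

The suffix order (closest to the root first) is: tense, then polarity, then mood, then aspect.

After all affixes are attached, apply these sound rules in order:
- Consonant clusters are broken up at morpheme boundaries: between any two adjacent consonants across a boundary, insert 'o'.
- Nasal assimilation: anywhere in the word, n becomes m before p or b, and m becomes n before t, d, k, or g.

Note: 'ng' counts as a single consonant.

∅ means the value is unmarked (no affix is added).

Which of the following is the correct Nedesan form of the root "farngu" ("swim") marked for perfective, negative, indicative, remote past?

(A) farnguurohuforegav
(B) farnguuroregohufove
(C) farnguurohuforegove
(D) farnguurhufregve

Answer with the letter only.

C

Attach tense remote past -ur → farnguur.
Attach polarity negative -huf → farnguurhuf.
Attach mood indicative -reg → farnguurhufreg.
Attach aspect perfective -ve → farnguurhufregve.
Apply epenthesis: farnguurhufregve → farnguurohuforegove.
Nasal assimilation: no change.
So the correct form is farnguurohuforegove, option (C).
(B) farnguuroregohufove is wrong: it has the affixes in the wrong order.
(A) farnguurohuforegav is wrong: it uses imperfective instead of perfective for aspect.
(D) farnguurhufregve is wrong: it fails to apply the sound rule(s).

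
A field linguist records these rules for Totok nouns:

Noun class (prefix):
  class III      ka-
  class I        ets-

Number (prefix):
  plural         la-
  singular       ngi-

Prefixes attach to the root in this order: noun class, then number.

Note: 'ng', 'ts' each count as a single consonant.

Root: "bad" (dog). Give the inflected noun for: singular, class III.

Attach noun class class III ka- → kabad.
Attach number singular ngi- → ngikabad.

ngikabad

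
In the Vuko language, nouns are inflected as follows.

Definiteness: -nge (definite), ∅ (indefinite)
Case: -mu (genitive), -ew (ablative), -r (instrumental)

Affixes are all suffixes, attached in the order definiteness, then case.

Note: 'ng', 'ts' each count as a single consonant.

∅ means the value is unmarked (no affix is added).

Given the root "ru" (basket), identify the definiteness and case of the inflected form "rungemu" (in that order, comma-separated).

Segment: ru-nge-mu.
definiteness: -nge → definite.
case: -mu → genitive.

definite, genitive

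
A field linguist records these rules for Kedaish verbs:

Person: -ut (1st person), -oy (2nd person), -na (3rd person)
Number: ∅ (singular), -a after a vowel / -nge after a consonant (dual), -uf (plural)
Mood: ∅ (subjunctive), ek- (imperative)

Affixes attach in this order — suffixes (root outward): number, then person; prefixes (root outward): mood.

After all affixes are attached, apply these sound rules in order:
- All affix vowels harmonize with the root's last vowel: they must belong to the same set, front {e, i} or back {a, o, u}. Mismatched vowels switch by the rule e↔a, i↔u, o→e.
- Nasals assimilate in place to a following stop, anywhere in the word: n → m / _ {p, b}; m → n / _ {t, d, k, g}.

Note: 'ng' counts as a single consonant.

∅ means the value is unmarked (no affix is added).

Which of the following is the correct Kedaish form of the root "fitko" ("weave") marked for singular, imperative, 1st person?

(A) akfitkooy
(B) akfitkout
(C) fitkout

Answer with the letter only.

B

Attach mood imperative ek- → ekfitko.
number = singular: zero marking, form stays ekfitko.
Attach person 1st person -ut → ekfitkout.
Apply vowel harmony: ekfitkout → akfitkout.
Nasal assimilation: no change.
So the correct form is akfitkout, option (B).
(A) akfitkooy is wrong: it uses 2nd person instead of 1st person for person.
(C) fitkout is wrong: it uses subjunctive instead of imperative for mood.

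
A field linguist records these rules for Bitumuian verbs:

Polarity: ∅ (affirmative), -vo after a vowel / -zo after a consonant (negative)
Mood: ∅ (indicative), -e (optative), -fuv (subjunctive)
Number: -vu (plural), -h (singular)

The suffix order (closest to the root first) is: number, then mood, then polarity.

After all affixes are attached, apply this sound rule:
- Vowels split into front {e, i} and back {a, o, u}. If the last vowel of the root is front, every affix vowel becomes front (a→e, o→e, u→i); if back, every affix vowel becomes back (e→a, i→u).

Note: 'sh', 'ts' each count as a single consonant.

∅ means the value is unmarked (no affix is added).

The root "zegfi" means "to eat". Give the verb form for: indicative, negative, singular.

zegfihze

Attach number singular -h → zegfih.
mood = indicative: zero marking, form stays zegfih.
Attach polarity negative -zo (after consonant 'h') → zegfihzo.
Apply vowel harmony: zegfihzo → zegfihze.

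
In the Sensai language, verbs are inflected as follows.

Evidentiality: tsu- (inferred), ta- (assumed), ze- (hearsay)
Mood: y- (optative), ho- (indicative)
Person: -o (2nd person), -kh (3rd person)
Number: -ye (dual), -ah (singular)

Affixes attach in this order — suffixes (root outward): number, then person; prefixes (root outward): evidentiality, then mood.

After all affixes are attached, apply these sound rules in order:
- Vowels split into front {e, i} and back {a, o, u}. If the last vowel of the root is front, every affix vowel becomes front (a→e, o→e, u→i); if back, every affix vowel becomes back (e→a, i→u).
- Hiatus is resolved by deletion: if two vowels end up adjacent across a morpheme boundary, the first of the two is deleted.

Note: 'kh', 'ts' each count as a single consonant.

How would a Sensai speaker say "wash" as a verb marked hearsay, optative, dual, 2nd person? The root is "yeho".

yzayehoyo

Attach number dual -ye → yehoye.
Attach evidentiality hearsay ze- → zeyehoye.
Attach mood optative y- → yzeyehoye.
Attach person 2nd person -o → yzeyehoyeo.
Apply vowel harmony: yzeyehoyeo → yzayehoyao.
Apply vowel deletion: yzayehoyao → yzayehoyo.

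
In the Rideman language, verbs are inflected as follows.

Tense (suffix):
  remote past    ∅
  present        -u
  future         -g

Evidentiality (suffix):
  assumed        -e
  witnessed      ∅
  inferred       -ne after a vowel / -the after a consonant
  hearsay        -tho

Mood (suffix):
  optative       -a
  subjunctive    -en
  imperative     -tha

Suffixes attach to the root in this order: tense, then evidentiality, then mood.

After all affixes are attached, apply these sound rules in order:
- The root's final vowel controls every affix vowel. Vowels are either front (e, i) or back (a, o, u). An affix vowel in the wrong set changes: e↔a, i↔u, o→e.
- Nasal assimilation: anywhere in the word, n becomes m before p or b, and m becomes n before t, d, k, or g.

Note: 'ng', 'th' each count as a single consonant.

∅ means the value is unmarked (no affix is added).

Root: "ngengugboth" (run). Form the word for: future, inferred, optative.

ngengugbothgthaa

Attach tense future -g → ngengugbothg.
Attach evidentiality inferred -the (after consonant 'g') → ngengugbothgthe.
Attach mood optative -a → ngengugbothgthea.
Apply vowel harmony: ngengugbothgthea → ngengugbothgthaa.
Nasal assimilation: no change.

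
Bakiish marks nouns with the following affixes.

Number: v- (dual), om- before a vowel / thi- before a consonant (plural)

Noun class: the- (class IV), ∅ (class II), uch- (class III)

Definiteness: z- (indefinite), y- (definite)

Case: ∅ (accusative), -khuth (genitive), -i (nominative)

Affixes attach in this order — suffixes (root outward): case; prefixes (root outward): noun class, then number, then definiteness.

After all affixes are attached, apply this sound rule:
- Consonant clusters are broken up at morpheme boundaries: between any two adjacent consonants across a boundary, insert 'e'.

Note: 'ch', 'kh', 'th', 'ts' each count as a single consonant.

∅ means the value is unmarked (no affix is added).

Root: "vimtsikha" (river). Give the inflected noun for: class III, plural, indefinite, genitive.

Attach noun class class III uch- → uchvimtsikha.
Attach case genitive -khuth → uchvimtsikhakhuth.
Attach number plural om- (before vowel 'u') → omuchvimtsikhakhuth.
Attach definiteness indefinite z- → zomuchvimtsikhakhuth.
Apply epenthesis: zomuchvimtsikhakhuth → zomuchevimtsikhakhuth.

zomuchevimtsikhakhuth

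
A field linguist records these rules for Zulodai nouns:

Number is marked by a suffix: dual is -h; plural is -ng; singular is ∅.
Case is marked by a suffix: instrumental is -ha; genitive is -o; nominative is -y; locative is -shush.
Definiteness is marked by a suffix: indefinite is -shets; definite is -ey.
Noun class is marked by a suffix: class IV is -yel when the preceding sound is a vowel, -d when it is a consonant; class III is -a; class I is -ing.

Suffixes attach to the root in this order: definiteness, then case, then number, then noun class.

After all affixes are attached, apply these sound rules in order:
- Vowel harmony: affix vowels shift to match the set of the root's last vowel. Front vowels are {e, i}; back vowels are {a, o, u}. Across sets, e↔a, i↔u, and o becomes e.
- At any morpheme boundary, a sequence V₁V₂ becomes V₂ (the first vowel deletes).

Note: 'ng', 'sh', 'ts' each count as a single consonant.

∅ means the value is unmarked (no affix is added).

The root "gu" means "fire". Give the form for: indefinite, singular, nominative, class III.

Attach definiteness indefinite -shets → gushets.
Attach case nominative -y → gushetsy.
number = singular: zero marking, form stays gushetsy.
Attach noun class class III -a → gushetsya.
Apply vowel harmony: gushetsya → gushatsya.
Vowel deletion: no change.

gushatsya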